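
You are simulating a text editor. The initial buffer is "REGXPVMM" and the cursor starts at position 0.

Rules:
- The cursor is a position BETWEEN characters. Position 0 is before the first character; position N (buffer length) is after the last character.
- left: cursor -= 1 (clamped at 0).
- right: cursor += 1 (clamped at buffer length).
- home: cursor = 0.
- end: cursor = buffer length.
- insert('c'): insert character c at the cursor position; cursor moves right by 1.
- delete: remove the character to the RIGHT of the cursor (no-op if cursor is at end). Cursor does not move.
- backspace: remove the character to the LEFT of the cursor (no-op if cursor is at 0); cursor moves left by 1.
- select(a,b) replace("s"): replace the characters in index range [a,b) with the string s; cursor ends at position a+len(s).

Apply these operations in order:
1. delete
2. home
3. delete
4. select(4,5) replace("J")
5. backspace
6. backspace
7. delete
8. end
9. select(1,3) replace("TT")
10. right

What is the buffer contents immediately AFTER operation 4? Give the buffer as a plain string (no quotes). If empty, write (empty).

After op 1 (delete): buf='EGXPVMM' cursor=0
After op 2 (home): buf='EGXPVMM' cursor=0
After op 3 (delete): buf='GXPVMM' cursor=0
After op 4 (select(4,5) replace("J")): buf='GXPVJM' cursor=5

Answer: GXPVJM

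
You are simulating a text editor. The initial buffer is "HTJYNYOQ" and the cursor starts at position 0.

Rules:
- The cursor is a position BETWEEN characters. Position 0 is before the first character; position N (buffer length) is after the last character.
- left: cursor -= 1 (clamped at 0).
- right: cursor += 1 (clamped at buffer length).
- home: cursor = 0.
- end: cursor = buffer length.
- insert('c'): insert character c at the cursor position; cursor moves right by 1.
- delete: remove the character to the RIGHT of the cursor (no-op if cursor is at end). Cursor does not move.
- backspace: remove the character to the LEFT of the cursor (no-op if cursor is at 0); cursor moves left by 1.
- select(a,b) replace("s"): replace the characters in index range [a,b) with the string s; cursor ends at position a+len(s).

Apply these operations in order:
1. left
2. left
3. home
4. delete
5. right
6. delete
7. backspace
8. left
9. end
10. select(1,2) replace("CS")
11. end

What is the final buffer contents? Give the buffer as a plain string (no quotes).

Answer: YCSYOQ

Derivation:
After op 1 (left): buf='HTJYNYOQ' cursor=0
After op 2 (left): buf='HTJYNYOQ' cursor=0
After op 3 (home): buf='HTJYNYOQ' cursor=0
After op 4 (delete): buf='TJYNYOQ' cursor=0
After op 5 (right): buf='TJYNYOQ' cursor=1
After op 6 (delete): buf='TYNYOQ' cursor=1
After op 7 (backspace): buf='YNYOQ' cursor=0
After op 8 (left): buf='YNYOQ' cursor=0
After op 9 (end): buf='YNYOQ' cursor=5
After op 10 (select(1,2) replace("CS")): buf='YCSYOQ' cursor=3
After op 11 (end): buf='YCSYOQ' cursor=6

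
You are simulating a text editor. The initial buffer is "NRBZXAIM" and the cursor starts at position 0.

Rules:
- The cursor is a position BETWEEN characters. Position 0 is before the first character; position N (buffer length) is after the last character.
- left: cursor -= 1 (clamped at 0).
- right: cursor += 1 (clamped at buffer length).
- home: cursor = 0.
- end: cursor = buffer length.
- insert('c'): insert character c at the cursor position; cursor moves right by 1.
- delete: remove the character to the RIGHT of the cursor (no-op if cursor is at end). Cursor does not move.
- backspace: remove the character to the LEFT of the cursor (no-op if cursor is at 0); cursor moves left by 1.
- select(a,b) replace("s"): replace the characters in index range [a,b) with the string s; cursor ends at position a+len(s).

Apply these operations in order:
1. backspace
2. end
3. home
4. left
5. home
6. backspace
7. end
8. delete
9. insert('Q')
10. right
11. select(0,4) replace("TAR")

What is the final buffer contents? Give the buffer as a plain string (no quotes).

Answer: TARXAIMQ

Derivation:
After op 1 (backspace): buf='NRBZXAIM' cursor=0
After op 2 (end): buf='NRBZXAIM' cursor=8
After op 3 (home): buf='NRBZXAIM' cursor=0
After op 4 (left): buf='NRBZXAIM' cursor=0
After op 5 (home): buf='NRBZXAIM' cursor=0
After op 6 (backspace): buf='NRBZXAIM' cursor=0
After op 7 (end): buf='NRBZXAIM' cursor=8
After op 8 (delete): buf='NRBZXAIM' cursor=8
After op 9 (insert('Q')): buf='NRBZXAIMQ' cursor=9
After op 10 (right): buf='NRBZXAIMQ' cursor=9
After op 11 (select(0,4) replace("TAR")): buf='TARXAIMQ' cursor=3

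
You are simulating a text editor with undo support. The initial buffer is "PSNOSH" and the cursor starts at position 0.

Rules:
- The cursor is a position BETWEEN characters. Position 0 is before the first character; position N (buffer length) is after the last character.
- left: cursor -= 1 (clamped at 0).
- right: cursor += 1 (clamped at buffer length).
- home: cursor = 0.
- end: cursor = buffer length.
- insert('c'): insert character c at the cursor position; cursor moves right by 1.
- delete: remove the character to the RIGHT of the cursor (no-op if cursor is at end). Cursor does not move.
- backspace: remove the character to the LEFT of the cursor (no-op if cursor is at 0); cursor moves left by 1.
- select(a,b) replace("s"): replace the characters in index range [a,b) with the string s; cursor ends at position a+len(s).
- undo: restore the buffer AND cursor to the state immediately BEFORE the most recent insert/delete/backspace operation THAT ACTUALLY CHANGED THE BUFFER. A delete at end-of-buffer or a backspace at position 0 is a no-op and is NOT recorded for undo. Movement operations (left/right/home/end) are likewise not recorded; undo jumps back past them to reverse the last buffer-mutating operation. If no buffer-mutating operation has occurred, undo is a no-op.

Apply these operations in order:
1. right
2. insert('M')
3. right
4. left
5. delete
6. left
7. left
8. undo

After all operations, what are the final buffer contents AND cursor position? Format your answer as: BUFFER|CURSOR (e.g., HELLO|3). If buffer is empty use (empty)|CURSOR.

Answer: PMSNOSH|2

Derivation:
After op 1 (right): buf='PSNOSH' cursor=1
After op 2 (insert('M')): buf='PMSNOSH' cursor=2
After op 3 (right): buf='PMSNOSH' cursor=3
After op 4 (left): buf='PMSNOSH' cursor=2
After op 5 (delete): buf='PMNOSH' cursor=2
After op 6 (left): buf='PMNOSH' cursor=1
After op 7 (left): buf='PMNOSH' cursor=0
After op 8 (undo): buf='PMSNOSH' cursor=2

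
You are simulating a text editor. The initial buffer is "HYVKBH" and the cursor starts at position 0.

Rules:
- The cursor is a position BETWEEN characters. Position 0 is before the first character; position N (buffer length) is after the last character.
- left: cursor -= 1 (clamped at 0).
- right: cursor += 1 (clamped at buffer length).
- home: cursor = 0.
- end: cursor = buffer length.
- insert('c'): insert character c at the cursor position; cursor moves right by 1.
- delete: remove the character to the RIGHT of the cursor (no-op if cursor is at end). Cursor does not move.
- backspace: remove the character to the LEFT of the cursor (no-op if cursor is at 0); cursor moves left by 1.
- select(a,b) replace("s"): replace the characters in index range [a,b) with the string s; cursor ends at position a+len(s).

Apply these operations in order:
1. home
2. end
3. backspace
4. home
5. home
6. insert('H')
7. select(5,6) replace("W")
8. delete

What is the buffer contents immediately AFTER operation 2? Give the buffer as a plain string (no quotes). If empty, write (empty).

After op 1 (home): buf='HYVKBH' cursor=0
After op 2 (end): buf='HYVKBH' cursor=6

Answer: HYVKBH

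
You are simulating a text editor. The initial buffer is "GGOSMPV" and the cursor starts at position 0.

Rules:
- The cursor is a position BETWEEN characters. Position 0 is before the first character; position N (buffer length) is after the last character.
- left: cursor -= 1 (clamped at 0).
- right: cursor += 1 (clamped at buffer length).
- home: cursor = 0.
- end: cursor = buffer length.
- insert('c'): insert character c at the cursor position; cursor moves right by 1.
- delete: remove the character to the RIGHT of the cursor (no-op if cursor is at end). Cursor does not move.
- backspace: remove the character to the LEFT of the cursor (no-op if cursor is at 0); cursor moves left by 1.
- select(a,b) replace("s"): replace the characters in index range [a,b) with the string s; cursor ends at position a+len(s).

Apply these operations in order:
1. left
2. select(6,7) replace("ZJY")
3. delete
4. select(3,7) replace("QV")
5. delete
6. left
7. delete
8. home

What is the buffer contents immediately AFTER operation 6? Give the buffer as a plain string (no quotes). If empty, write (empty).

Answer: GGOQVY

Derivation:
After op 1 (left): buf='GGOSMPV' cursor=0
After op 2 (select(6,7) replace("ZJY")): buf='GGOSMPZJY' cursor=9
After op 3 (delete): buf='GGOSMPZJY' cursor=9
After op 4 (select(3,7) replace("QV")): buf='GGOQVJY' cursor=5
After op 5 (delete): buf='GGOQVY' cursor=5
After op 6 (left): buf='GGOQVY' cursor=4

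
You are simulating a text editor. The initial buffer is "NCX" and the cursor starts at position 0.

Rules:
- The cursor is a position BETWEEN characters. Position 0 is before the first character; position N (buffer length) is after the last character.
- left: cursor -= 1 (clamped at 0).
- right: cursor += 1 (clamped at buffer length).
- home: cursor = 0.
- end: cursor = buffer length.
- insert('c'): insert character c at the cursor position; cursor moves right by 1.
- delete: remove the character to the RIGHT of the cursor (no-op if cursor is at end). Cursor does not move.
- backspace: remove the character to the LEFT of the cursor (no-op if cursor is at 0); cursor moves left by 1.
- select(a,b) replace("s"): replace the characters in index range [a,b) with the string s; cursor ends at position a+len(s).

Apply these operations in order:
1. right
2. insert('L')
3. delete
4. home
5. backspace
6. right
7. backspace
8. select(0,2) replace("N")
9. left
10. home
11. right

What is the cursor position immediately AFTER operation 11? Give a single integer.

Answer: 1

Derivation:
After op 1 (right): buf='NCX' cursor=1
After op 2 (insert('L')): buf='NLCX' cursor=2
After op 3 (delete): buf='NLX' cursor=2
After op 4 (home): buf='NLX' cursor=0
After op 5 (backspace): buf='NLX' cursor=0
After op 6 (right): buf='NLX' cursor=1
After op 7 (backspace): buf='LX' cursor=0
After op 8 (select(0,2) replace("N")): buf='N' cursor=1
After op 9 (left): buf='N' cursor=0
After op 10 (home): buf='N' cursor=0
After op 11 (right): buf='N' cursor=1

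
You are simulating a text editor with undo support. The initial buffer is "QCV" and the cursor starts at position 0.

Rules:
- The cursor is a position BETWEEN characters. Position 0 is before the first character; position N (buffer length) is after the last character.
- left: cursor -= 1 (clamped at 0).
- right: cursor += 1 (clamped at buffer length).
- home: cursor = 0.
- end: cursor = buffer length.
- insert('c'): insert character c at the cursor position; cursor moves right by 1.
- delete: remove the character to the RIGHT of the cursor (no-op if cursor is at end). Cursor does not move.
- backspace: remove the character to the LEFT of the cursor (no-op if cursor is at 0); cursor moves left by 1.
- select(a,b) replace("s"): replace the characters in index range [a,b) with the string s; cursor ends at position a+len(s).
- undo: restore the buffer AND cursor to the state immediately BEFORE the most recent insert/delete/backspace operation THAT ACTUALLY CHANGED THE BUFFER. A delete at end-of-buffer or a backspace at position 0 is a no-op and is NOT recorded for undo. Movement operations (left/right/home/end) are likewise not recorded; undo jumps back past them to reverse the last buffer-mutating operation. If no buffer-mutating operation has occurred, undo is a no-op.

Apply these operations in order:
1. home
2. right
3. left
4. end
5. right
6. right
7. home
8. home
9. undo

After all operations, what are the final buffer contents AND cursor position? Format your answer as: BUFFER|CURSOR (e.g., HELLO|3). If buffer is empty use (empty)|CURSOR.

Answer: QCV|0

Derivation:
After op 1 (home): buf='QCV' cursor=0
After op 2 (right): buf='QCV' cursor=1
After op 3 (left): buf='QCV' cursor=0
After op 4 (end): buf='QCV' cursor=3
After op 5 (right): buf='QCV' cursor=3
After op 6 (right): buf='QCV' cursor=3
After op 7 (home): buf='QCV' cursor=0
After op 8 (home): buf='QCV' cursor=0
After op 9 (undo): buf='QCV' cursor=0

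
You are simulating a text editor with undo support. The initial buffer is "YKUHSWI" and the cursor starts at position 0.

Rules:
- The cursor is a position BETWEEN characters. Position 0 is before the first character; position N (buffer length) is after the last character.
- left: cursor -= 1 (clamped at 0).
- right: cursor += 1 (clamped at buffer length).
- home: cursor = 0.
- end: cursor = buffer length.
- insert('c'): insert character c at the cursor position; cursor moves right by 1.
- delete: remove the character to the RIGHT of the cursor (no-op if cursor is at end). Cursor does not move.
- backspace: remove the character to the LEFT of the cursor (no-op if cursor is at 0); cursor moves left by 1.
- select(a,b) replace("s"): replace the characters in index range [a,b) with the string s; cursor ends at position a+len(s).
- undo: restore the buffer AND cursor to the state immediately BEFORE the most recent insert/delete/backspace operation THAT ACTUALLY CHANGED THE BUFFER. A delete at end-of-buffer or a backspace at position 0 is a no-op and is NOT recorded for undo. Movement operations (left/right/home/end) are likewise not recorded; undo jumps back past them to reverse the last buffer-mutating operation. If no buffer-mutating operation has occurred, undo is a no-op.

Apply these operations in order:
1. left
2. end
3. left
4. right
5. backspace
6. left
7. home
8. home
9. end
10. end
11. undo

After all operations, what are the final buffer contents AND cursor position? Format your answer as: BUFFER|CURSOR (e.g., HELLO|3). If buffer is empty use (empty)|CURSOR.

After op 1 (left): buf='YKUHSWI' cursor=0
After op 2 (end): buf='YKUHSWI' cursor=7
After op 3 (left): buf='YKUHSWI' cursor=6
After op 4 (right): buf='YKUHSWI' cursor=7
After op 5 (backspace): buf='YKUHSW' cursor=6
After op 6 (left): buf='YKUHSW' cursor=5
After op 7 (home): buf='YKUHSW' cursor=0
After op 8 (home): buf='YKUHSW' cursor=0
After op 9 (end): buf='YKUHSW' cursor=6
After op 10 (end): buf='YKUHSW' cursor=6
After op 11 (undo): buf='YKUHSWI' cursor=7

Answer: YKUHSWI|7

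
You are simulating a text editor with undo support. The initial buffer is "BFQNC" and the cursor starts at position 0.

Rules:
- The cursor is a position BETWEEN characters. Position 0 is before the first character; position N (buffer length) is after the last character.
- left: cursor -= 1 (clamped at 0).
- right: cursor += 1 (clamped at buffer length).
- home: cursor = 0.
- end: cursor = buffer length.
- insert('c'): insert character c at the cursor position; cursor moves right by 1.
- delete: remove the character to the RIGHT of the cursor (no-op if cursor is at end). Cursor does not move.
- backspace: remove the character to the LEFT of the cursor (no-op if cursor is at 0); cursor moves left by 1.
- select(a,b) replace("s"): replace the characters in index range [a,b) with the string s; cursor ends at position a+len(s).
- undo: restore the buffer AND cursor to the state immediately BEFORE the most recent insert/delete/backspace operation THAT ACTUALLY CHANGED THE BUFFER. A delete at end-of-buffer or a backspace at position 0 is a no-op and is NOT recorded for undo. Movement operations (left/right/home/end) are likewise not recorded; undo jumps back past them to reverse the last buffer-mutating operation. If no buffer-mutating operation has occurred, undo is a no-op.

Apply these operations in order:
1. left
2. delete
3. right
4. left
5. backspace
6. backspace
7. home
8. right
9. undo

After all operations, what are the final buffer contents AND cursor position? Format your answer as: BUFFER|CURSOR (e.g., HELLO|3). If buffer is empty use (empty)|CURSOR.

After op 1 (left): buf='BFQNC' cursor=0
After op 2 (delete): buf='FQNC' cursor=0
After op 3 (right): buf='FQNC' cursor=1
After op 4 (left): buf='FQNC' cursor=0
After op 5 (backspace): buf='FQNC' cursor=0
After op 6 (backspace): buf='FQNC' cursor=0
After op 7 (home): buf='FQNC' cursor=0
After op 8 (right): buf='FQNC' cursor=1
After op 9 (undo): buf='BFQNC' cursor=0

Answer: BFQNC|0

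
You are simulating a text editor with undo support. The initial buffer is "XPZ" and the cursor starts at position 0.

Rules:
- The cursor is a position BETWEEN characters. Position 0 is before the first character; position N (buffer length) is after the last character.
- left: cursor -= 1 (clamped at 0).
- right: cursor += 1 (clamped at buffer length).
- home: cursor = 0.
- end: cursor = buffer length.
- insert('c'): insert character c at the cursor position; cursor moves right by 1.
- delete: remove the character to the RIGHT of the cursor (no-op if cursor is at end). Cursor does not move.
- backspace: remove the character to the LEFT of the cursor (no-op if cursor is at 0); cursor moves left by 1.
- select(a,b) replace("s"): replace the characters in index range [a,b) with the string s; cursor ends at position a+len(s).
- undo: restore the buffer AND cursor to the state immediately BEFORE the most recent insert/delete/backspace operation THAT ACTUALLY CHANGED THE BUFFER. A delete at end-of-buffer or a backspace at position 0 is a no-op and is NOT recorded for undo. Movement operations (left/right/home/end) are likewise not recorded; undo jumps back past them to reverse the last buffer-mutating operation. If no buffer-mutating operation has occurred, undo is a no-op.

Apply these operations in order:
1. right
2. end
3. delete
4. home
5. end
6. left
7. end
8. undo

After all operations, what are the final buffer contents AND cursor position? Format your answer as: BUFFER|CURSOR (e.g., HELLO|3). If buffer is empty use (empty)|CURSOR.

Answer: XPZ|3

Derivation:
After op 1 (right): buf='XPZ' cursor=1
After op 2 (end): buf='XPZ' cursor=3
After op 3 (delete): buf='XPZ' cursor=3
After op 4 (home): buf='XPZ' cursor=0
After op 5 (end): buf='XPZ' cursor=3
After op 6 (left): buf='XPZ' cursor=2
After op 7 (end): buf='XPZ' cursor=3
After op 8 (undo): buf='XPZ' cursor=3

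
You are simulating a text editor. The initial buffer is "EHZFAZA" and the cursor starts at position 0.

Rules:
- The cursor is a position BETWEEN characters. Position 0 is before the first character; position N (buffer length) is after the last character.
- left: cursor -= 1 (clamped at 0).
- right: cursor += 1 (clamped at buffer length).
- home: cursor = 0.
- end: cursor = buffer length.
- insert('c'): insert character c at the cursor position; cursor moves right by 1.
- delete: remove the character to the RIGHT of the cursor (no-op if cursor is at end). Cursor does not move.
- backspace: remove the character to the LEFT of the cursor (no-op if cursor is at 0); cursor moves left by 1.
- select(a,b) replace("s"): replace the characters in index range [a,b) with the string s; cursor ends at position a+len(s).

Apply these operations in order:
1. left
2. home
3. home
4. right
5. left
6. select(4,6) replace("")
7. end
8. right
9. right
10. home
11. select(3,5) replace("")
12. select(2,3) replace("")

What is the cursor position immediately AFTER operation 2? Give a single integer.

After op 1 (left): buf='EHZFAZA' cursor=0
After op 2 (home): buf='EHZFAZA' cursor=0

Answer: 0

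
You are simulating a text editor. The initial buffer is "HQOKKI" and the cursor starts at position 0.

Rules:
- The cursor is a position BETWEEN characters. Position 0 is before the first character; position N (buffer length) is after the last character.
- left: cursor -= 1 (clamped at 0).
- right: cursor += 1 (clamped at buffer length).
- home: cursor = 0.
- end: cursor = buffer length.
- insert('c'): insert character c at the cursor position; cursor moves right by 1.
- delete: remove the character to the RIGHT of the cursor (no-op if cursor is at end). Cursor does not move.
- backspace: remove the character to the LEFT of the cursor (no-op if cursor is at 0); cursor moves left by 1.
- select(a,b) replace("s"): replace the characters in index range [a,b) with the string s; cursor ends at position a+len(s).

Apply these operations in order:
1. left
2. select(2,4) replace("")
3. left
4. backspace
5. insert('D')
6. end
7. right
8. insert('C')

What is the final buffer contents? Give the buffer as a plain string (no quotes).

After op 1 (left): buf='HQOKKI' cursor=0
After op 2 (select(2,4) replace("")): buf='HQKI' cursor=2
After op 3 (left): buf='HQKI' cursor=1
After op 4 (backspace): buf='QKI' cursor=0
After op 5 (insert('D')): buf='DQKI' cursor=1
After op 6 (end): buf='DQKI' cursor=4
After op 7 (right): buf='DQKI' cursor=4
After op 8 (insert('C')): buf='DQKIC' cursor=5

Answer: DQKIC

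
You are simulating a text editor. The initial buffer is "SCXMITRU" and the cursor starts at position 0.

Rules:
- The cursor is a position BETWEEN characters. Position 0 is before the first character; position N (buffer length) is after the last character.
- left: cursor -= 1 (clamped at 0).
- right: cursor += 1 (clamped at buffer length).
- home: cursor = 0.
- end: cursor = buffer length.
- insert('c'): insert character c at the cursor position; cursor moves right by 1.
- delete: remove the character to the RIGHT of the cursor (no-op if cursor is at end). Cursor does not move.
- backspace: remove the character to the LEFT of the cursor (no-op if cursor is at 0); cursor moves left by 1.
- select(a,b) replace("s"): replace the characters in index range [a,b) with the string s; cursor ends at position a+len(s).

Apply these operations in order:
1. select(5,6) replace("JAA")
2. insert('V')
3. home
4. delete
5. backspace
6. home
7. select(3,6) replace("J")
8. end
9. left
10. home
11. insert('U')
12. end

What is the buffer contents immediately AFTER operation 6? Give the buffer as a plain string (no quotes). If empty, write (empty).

Answer: CXMIJAAVRU

Derivation:
After op 1 (select(5,6) replace("JAA")): buf='SCXMIJAARU' cursor=8
After op 2 (insert('V')): buf='SCXMIJAAVRU' cursor=9
After op 3 (home): buf='SCXMIJAAVRU' cursor=0
After op 4 (delete): buf='CXMIJAAVRU' cursor=0
After op 5 (backspace): buf='CXMIJAAVRU' cursor=0
After op 6 (home): buf='CXMIJAAVRU' cursor=0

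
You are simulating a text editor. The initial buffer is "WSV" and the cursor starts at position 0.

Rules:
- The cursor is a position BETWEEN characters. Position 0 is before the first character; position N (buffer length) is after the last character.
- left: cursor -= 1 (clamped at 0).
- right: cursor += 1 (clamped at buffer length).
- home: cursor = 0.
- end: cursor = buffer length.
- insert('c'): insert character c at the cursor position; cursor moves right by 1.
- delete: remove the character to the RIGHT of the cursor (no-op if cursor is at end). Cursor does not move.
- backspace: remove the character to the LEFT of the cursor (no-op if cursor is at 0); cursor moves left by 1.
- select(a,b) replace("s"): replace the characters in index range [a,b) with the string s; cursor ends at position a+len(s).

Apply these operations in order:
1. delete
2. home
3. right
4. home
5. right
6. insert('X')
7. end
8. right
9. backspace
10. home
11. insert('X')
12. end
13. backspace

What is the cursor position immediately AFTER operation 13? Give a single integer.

Answer: 2

Derivation:
After op 1 (delete): buf='SV' cursor=0
After op 2 (home): buf='SV' cursor=0
After op 3 (right): buf='SV' cursor=1
After op 4 (home): buf='SV' cursor=0
After op 5 (right): buf='SV' cursor=1
After op 6 (insert('X')): buf='SXV' cursor=2
After op 7 (end): buf='SXV' cursor=3
After op 8 (right): buf='SXV' cursor=3
After op 9 (backspace): buf='SX' cursor=2
After op 10 (home): buf='SX' cursor=0
After op 11 (insert('X')): buf='XSX' cursor=1
After op 12 (end): buf='XSX' cursor=3
After op 13 (backspace): buf='XS' cursor=2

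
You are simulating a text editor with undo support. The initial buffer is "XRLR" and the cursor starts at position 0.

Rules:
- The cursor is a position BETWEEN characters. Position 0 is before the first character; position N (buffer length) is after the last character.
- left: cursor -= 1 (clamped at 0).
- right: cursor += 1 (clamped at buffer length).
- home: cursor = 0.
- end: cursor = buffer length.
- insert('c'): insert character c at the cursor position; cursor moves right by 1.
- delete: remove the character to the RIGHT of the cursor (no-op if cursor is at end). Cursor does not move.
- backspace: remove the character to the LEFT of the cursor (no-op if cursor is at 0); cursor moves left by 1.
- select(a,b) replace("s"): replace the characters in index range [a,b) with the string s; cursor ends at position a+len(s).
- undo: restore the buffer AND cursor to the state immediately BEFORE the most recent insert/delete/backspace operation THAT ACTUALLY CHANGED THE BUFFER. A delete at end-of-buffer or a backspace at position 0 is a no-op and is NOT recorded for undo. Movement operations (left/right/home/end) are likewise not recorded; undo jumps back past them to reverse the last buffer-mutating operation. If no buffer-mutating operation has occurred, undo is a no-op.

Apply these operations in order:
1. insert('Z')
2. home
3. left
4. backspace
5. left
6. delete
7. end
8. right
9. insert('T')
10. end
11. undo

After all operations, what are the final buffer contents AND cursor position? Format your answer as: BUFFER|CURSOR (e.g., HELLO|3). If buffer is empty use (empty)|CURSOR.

After op 1 (insert('Z')): buf='ZXRLR' cursor=1
After op 2 (home): buf='ZXRLR' cursor=0
After op 3 (left): buf='ZXRLR' cursor=0
After op 4 (backspace): buf='ZXRLR' cursor=0
After op 5 (left): buf='ZXRLR' cursor=0
After op 6 (delete): buf='XRLR' cursor=0
After op 7 (end): buf='XRLR' cursor=4
After op 8 (right): buf='XRLR' cursor=4
After op 9 (insert('T')): buf='XRLRT' cursor=5
After op 10 (end): buf='XRLRT' cursor=5
After op 11 (undo): buf='XRLR' cursor=4

Answer: XRLR|4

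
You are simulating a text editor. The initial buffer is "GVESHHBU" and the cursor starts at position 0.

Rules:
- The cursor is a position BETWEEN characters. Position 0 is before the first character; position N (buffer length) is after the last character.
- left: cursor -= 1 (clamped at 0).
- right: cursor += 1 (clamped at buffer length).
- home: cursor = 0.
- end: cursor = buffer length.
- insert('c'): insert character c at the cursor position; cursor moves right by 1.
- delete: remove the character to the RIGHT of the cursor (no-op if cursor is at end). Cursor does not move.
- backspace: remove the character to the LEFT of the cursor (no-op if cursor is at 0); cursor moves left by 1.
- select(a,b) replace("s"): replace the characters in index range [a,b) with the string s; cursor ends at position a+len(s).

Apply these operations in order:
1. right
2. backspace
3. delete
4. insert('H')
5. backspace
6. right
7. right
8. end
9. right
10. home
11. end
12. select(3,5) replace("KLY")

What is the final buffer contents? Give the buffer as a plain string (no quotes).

After op 1 (right): buf='GVESHHBU' cursor=1
After op 2 (backspace): buf='VESHHBU' cursor=0
After op 3 (delete): buf='ESHHBU' cursor=0
After op 4 (insert('H')): buf='HESHHBU' cursor=1
After op 5 (backspace): buf='ESHHBU' cursor=0
After op 6 (right): buf='ESHHBU' cursor=1
After op 7 (right): buf='ESHHBU' cursor=2
After op 8 (end): buf='ESHHBU' cursor=6
After op 9 (right): buf='ESHHBU' cursor=6
After op 10 (home): buf='ESHHBU' cursor=0
After op 11 (end): buf='ESHHBU' cursor=6
After op 12 (select(3,5) replace("KLY")): buf='ESHKLYU' cursor=6

Answer: ESHKLYU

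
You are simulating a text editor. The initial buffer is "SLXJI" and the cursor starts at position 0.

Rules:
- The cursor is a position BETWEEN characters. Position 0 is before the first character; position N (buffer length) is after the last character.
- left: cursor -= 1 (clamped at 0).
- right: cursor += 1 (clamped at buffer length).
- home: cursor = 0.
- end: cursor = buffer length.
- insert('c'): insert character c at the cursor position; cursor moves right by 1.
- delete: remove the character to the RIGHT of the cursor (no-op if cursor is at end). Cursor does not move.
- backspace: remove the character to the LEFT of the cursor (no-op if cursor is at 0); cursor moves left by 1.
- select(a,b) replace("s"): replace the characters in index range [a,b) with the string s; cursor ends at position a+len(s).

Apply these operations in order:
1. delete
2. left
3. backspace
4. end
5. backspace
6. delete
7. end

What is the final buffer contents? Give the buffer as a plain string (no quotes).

After op 1 (delete): buf='LXJI' cursor=0
After op 2 (left): buf='LXJI' cursor=0
After op 3 (backspace): buf='LXJI' cursor=0
After op 4 (end): buf='LXJI' cursor=4
After op 5 (backspace): buf='LXJ' cursor=3
After op 6 (delete): buf='LXJ' cursor=3
After op 7 (end): buf='LXJ' cursor=3

Answer: LXJ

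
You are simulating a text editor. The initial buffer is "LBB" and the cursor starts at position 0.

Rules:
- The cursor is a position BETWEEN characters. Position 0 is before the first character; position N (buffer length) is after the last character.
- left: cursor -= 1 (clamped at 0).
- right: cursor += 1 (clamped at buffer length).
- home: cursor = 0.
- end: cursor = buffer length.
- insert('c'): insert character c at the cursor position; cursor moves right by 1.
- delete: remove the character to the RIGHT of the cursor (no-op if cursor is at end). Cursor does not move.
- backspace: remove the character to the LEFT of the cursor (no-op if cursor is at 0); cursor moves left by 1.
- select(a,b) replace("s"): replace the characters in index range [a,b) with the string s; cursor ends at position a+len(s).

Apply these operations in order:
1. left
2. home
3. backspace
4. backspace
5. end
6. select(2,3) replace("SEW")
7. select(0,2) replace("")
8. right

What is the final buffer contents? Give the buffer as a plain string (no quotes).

Answer: SEW

Derivation:
After op 1 (left): buf='LBB' cursor=0
After op 2 (home): buf='LBB' cursor=0
After op 3 (backspace): buf='LBB' cursor=0
After op 4 (backspace): buf='LBB' cursor=0
After op 5 (end): buf='LBB' cursor=3
After op 6 (select(2,3) replace("SEW")): buf='LBSEW' cursor=5
After op 7 (select(0,2) replace("")): buf='SEW' cursor=0
After op 8 (right): buf='SEW' cursor=1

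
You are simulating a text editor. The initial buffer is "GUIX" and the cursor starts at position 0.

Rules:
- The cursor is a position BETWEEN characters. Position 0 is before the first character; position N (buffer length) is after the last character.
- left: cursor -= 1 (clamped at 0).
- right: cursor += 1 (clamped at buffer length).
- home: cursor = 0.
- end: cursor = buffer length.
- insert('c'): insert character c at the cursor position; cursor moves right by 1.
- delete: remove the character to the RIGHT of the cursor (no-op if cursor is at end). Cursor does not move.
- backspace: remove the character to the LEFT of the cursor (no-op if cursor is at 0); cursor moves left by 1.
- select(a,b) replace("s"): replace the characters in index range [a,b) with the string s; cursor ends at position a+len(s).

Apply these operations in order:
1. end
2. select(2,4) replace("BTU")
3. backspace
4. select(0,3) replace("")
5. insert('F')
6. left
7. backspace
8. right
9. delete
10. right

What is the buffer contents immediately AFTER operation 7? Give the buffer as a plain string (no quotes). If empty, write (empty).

After op 1 (end): buf='GUIX' cursor=4
After op 2 (select(2,4) replace("BTU")): buf='GUBTU' cursor=5
After op 3 (backspace): buf='GUBT' cursor=4
After op 4 (select(0,3) replace("")): buf='T' cursor=0
After op 5 (insert('F')): buf='FT' cursor=1
After op 6 (left): buf='FT' cursor=0
After op 7 (backspace): buf='FT' cursor=0

Answer: FT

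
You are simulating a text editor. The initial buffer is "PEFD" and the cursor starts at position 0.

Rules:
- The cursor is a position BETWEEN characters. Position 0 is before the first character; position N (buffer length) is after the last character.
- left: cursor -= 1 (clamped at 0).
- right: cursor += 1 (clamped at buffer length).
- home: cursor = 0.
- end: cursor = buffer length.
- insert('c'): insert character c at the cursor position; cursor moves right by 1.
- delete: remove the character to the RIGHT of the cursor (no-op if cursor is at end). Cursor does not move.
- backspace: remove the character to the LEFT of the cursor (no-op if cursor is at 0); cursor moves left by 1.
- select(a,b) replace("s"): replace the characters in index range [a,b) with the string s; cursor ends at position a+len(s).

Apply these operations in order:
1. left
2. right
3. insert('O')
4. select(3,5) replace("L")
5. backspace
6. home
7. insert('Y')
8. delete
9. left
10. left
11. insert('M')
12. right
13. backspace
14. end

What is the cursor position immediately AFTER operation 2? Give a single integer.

Answer: 1

Derivation:
After op 1 (left): buf='PEFD' cursor=0
After op 2 (right): buf='PEFD' cursor=1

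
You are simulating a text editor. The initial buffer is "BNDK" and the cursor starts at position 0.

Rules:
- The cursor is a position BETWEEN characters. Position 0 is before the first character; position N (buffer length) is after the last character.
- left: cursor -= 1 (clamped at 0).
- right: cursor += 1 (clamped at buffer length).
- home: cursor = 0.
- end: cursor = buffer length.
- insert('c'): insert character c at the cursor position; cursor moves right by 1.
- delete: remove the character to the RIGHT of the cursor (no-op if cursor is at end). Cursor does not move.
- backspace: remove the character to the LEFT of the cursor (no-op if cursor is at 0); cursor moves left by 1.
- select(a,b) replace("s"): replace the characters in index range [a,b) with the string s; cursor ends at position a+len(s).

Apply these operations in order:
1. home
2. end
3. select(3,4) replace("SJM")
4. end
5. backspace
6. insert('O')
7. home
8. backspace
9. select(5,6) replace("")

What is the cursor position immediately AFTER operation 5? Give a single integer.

After op 1 (home): buf='BNDK' cursor=0
After op 2 (end): buf='BNDK' cursor=4
After op 3 (select(3,4) replace("SJM")): buf='BNDSJM' cursor=6
After op 4 (end): buf='BNDSJM' cursor=6
After op 5 (backspace): buf='BNDSJ' cursor=5

Answer: 5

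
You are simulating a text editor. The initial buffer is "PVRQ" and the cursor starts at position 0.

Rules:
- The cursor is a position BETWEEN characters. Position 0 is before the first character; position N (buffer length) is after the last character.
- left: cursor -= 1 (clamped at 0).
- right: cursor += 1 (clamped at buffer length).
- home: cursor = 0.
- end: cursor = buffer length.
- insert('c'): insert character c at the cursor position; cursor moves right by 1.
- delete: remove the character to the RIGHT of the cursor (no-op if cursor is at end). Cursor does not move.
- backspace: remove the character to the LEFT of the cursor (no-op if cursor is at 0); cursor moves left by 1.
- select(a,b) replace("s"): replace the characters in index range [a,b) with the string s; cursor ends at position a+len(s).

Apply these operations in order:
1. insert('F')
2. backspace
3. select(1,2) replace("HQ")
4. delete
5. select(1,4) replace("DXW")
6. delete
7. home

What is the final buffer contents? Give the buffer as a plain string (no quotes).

After op 1 (insert('F')): buf='FPVRQ' cursor=1
After op 2 (backspace): buf='PVRQ' cursor=0
After op 3 (select(1,2) replace("HQ")): buf='PHQRQ' cursor=3
After op 4 (delete): buf='PHQQ' cursor=3
After op 5 (select(1,4) replace("DXW")): buf='PDXW' cursor=4
After op 6 (delete): buf='PDXW' cursor=4
After op 7 (home): buf='PDXW' cursor=0

Answer: PDXW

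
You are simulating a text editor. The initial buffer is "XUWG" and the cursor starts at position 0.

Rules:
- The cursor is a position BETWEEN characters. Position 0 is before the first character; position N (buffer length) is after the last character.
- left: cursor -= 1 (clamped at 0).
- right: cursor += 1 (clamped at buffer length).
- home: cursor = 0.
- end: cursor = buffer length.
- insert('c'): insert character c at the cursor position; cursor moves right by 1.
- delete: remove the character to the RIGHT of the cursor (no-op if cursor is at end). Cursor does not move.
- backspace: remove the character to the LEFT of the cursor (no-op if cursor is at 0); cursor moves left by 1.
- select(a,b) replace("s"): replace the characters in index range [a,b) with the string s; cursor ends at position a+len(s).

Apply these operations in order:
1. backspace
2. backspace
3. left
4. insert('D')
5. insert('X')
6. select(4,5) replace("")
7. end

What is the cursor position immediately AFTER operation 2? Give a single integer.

After op 1 (backspace): buf='XUWG' cursor=0
After op 2 (backspace): buf='XUWG' cursor=0

Answer: 0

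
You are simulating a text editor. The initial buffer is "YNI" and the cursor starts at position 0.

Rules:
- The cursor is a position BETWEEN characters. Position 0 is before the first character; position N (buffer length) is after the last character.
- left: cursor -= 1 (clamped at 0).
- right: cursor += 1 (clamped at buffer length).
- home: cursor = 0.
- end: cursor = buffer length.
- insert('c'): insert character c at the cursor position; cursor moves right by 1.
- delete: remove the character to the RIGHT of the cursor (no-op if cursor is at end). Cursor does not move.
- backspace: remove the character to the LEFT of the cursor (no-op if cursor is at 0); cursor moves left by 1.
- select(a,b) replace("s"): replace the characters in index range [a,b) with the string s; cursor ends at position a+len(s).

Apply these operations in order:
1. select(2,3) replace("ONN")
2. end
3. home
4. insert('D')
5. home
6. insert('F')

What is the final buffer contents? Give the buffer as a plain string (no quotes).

Answer: FDYNONN

Derivation:
After op 1 (select(2,3) replace("ONN")): buf='YNONN' cursor=5
After op 2 (end): buf='YNONN' cursor=5
After op 3 (home): buf='YNONN' cursor=0
After op 4 (insert('D')): buf='DYNONN' cursor=1
After op 5 (home): buf='DYNONN' cursor=0
After op 6 (insert('F')): buf='FDYNONN' cursor=1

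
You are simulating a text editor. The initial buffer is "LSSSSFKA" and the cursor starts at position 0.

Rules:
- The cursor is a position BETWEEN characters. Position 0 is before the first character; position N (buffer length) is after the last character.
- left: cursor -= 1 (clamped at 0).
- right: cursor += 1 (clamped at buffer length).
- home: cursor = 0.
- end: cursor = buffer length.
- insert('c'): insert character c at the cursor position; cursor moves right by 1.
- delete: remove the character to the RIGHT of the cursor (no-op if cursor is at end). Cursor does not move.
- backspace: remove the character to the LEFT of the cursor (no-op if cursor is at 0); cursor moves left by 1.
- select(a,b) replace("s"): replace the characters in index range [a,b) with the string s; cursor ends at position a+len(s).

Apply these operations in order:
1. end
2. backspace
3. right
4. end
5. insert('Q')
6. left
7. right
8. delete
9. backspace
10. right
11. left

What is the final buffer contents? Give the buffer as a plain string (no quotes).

After op 1 (end): buf='LSSSSFKA' cursor=8
After op 2 (backspace): buf='LSSSSFK' cursor=7
After op 3 (right): buf='LSSSSFK' cursor=7
After op 4 (end): buf='LSSSSFK' cursor=7
After op 5 (insert('Q')): buf='LSSSSFKQ' cursor=8
After op 6 (left): buf='LSSSSFKQ' cursor=7
After op 7 (right): buf='LSSSSFKQ' cursor=8
After op 8 (delete): buf='LSSSSFKQ' cursor=8
After op 9 (backspace): buf='LSSSSFK' cursor=7
After op 10 (right): buf='LSSSSFK' cursor=7
After op 11 (left): buf='LSSSSFK' cursor=6

Answer: LSSSSFK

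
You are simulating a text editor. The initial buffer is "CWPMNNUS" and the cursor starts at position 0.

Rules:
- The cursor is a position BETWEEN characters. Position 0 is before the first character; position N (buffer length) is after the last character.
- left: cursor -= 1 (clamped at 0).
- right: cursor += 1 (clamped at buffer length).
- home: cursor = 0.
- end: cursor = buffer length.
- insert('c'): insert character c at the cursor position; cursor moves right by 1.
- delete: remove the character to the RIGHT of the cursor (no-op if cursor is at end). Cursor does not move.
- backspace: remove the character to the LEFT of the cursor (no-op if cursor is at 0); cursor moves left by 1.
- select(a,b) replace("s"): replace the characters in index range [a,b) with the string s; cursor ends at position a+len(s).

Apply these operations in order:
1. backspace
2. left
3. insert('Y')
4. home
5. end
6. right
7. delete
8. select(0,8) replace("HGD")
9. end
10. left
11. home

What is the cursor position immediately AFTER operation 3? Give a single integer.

After op 1 (backspace): buf='CWPMNNUS' cursor=0
After op 2 (left): buf='CWPMNNUS' cursor=0
After op 3 (insert('Y')): buf='YCWPMNNUS' cursor=1

Answer: 1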